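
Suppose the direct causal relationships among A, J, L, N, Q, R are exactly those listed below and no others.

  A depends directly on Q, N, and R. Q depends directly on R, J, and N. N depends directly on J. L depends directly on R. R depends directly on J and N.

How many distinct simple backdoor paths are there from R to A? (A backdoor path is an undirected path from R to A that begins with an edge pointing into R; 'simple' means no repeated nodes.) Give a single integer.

7

A backdoor path from R to A is any simple undirected path whose first edge points into R (i.e. leaves R via a parent).
Parents of R: {J, N}.
Enumerating:
  P1: R <- J -> N -> Q -> A
  P2: R <- J -> N -> A
  P3: R <- J -> Q <- N -> A
  P4: R <- J -> Q -> A
  P5: R <- N <- J -> Q -> A
  P6: R <- N -> Q -> A
  P7: R <- N -> A
That exhausts the simple backdoor paths. Count: 7.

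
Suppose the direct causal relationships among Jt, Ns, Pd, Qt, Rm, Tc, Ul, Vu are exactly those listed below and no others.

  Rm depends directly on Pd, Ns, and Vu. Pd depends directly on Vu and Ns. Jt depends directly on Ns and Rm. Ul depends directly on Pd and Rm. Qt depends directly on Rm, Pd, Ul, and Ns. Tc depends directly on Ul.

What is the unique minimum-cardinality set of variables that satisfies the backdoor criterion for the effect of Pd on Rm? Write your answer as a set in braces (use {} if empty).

{Ns, Vu}

Variables eligible for adjustment (non-descendants of Pd, excluding Pd and Rm): {Ns, Vu}.
Backdoor paths from Pd to Rm:
  P1: Pd <- Vu -> Rm
  P2: Pd <- Ns -> Rm
  P3: Pd <- Ns -> Jt <- Rm
  P4: Pd <- Ns -> Qt <- Rm
  P5: Pd <- Ns -> Qt <- Ul <- Rm
The empty set is not sufficient: P1 (Pd <- Vu -> Rm) has no collider blocking it and no conditioned non-collider, so it is open.
Try {Ns, Vu}:
  P1: blocked at fork node Vu ∈ conditioning set.
  P2: blocked at fork node Ns ∈ conditioning set.
  P3: blocked at fork node Ns ∈ conditioning set.
  P4: blocked at fork node Ns ∈ conditioning set.
  P5: blocked at fork node Ns ∈ conditioning set.
{Ns, Vu} contains no descendant of Pd and blocks every backdoor path.
Every element of {Ns, Vu} is needed (dropping Ns leaves P2 open; dropping Vu leaves P1 open), so no proper subset is valid.
Among all size-2 subsets of the eligible variables, only {Ns, Vu} blocks every backdoor path, so it is the unique smallest valid adjustment set.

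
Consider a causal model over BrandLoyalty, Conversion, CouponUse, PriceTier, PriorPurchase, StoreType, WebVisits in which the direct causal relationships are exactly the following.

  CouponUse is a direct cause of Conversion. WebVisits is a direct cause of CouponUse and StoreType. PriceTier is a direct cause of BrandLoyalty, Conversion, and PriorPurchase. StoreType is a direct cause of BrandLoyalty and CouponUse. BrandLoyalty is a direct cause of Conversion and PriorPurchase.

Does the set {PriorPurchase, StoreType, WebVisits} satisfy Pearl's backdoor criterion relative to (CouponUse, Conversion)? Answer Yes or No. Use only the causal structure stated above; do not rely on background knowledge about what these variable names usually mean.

Backdoor paths from CouponUse to Conversion (paths whose first edge points into CouponUse):
  P1: CouponUse <- WebVisits -> StoreType -> BrandLoyalty <- PriceTier -> Conversion
  P2: CouponUse <- WebVisits -> StoreType -> BrandLoyalty -> PriorPurchase <- PriceTier -> Conversion
  P3: CouponUse <- WebVisits -> StoreType -> BrandLoyalty -> Conversion
  P4: CouponUse <- StoreType -> BrandLoyalty <- PriceTier -> Conversion
  P5: CouponUse <- StoreType -> BrandLoyalty -> PriorPurchase <- PriceTier -> Conversion
  P6: CouponUse <- StoreType -> BrandLoyalty -> Conversion
Condition 1 (no descendant of CouponUse in the set): holds — descendants of CouponUse are {Conversion}; none are in {PriorPurchase, StoreType, WebVisits}.
Condition 2 (every backdoor path blocked by {PriorPurchase, StoreType, WebVisits}):
  P1: blocked at fork node WebVisits ∈ conditioning set.
  P2: blocked at fork node WebVisits ∈ conditioning set.
  P3: blocked at fork node WebVisits ∈ conditioning set.
  P4: blocked at fork node StoreType ∈ conditioning set.
  P5: blocked at fork node StoreType ∈ conditioning set.
  P6: blocked at fork node StoreType ∈ conditioning set.
{PriorPurchase, StoreType, WebVisits} satisfies the backdoor criterion.

Yes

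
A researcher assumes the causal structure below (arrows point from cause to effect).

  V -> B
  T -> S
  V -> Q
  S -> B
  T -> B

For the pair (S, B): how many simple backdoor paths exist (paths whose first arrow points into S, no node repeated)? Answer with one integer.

1

A backdoor path from S to B is any simple undirected path whose first edge points into S (i.e. leaves S via a parent).
Parents of S: {T}.
Enumerating:
  P1: S <- T -> B
That exhausts the simple backdoor paths. Count: 1.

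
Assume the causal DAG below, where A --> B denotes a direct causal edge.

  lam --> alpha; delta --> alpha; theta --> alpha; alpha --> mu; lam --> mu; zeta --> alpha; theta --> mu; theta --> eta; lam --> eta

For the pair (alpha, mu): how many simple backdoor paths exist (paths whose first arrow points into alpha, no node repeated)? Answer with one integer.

A backdoor path from alpha to mu is any simple undirected path whose first edge points into alpha (i.e. leaves alpha via a parent).
Parents of alpha: {delta, lam, theta, zeta}.
Enumerating:
  P1: alpha <- lam -> eta <- theta -> mu
  P2: alpha <- lam -> mu
  P3: alpha <- theta -> eta <- lam -> mu
  P4: alpha <- theta -> mu
That exhausts the simple backdoor paths. Count: 4.

4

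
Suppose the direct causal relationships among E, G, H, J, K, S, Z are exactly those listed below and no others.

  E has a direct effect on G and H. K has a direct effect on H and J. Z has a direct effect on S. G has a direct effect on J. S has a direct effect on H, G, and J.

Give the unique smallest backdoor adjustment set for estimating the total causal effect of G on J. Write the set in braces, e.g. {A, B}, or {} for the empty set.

{S}

Variables eligible for adjustment (non-descendants of G, excluding G and J): {E, H, K, S, Z}.
Backdoor paths from G to J:
  P1: G <- E -> H <- S -> J
  P2: G <- E -> H <- K -> J
  P3: G <- S -> H <- K -> J
  P4: G <- S -> J
The empty set is not sufficient: P4 (G <- S -> J) has no collider blocking it and no conditioned non-collider, so it is open.
Try {S}:
  P1: blocked at collider H (neither it nor any descendant is in the conditioning set).
  P2: blocked at collider H (neither it nor any descendant is in the conditioning set).
  P3: blocked at fork node S ∈ conditioning set.
  P4: blocked at fork node S ∈ conditioning set.
{S} contains no descendant of G and blocks every backdoor path.
No other singleton works — e.g. {Z} leaves P4 open — so {S} is the unique smallest valid adjustment set.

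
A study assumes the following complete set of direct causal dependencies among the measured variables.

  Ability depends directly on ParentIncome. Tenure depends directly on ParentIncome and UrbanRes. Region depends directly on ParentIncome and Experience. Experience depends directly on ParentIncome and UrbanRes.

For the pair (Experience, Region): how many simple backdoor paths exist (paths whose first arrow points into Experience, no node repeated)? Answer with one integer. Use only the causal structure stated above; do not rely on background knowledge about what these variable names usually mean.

A backdoor path from Experience to Region is any simple undirected path whose first edge points into Experience (i.e. leaves Experience via a parent).
Parents of Experience: {ParentIncome, UrbanRes}.
Enumerating:
  P1: Experience <- UrbanRes -> Tenure <- ParentIncome -> Region
  P2: Experience <- ParentIncome -> Region
That exhausts the simple backdoor paths. Count: 2.

2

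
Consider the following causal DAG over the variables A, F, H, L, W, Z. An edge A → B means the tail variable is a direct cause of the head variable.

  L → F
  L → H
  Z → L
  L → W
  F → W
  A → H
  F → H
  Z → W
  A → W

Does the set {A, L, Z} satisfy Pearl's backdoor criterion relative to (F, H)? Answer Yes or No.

Yes

Backdoor paths from F to H (paths whose first edge points into F):
  P1: F <- L <- Z -> W <- A -> H
  P2: F <- L -> W <- A -> H
  P3: F <- L -> H
Condition 1 (no descendant of F in the set): holds — descendants of F are {H, W}; none are in {A, L, Z}.
Condition 2 (every backdoor path blocked by {A, L, Z}):
  P1: blocked at chain node L ∈ conditioning set.
  P2: blocked at fork node L ∈ conditioning set.
  P3: blocked at fork node L ∈ conditioning set.
{A, L, Z} satisfies the backdoor criterion.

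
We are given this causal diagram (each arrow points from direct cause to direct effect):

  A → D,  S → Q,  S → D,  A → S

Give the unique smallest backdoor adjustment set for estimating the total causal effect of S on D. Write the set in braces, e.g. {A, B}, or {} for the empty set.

{A}

Variables eligible for adjustment (non-descendants of S, excluding S and D): {A}.
Backdoor paths from S to D:
  P1: S <- A -> D
The empty set is not sufficient: P1 (S <- A -> D) has no collider blocking it and no conditioned non-collider, so it is open.
Try {A}:
  P1: blocked at fork node A ∈ conditioning set.
{A} contains no descendant of S and blocks every backdoor path.
{A} is the unique smallest valid adjustment set.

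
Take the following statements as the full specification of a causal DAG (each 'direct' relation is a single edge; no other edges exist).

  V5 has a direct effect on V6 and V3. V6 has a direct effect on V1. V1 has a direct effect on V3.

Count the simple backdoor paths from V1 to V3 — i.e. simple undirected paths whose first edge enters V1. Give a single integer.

1

A backdoor path from V1 to V3 is any simple undirected path whose first edge points into V1 (i.e. leaves V1 via a parent).
Parents of V1: {V6}.
Enumerating:
  P1: V1 <- V6 <- V5 -> V3
That exhausts the simple backdoor paths. Count: 1.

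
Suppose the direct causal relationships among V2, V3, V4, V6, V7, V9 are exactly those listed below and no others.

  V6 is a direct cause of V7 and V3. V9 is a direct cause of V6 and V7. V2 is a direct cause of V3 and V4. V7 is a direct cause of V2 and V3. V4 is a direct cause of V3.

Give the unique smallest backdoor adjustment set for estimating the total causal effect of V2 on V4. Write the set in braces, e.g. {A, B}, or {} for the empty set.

{}

Variables eligible for adjustment (non-descendants of V2, excluding V2 and V4): {V6, V7, V9}.
Backdoor paths from V2 to V4:
  P1: V2 <- V7 <- V9 -> V6 -> V3 <- V4
  P2: V2 <- V7 <- V6 -> V3 <- V4
  P3: V2 <- V7 -> V3 <- V4
Each backdoor path contains an unconditioned collider, so every path is already blocked with the empty conditioning set:
  P1: blocked at collider V3 (neither it nor any descendant is in the conditioning set).
  P2: blocked at collider V3 (neither it nor any descendant is in the conditioning set).
  P3: blocked at collider V3 (neither it nor any descendant is in the conditioning set).
The empty set is therefore the unique smallest valid set.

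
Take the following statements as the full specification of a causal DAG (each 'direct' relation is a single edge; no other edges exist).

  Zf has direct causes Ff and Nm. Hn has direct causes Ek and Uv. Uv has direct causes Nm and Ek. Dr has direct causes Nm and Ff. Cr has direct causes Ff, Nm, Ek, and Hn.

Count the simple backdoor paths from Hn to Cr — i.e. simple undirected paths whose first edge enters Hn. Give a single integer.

A backdoor path from Hn to Cr is any simple undirected path whose first edge points into Hn (i.e. leaves Hn via a parent).
Parents of Hn: {Ek, Uv}.
Enumerating:
  P1: Hn <- Ek -> Uv <- Nm -> Dr <- Ff -> Cr
  P2: Hn <- Ek -> Uv <- Nm -> Zf <- Ff -> Cr
  P3: Hn <- Ek -> Uv <- Nm -> Cr
  P4: Hn <- Ek -> Cr
  P5: Hn <- Uv <- Nm -> Dr <- Ff -> Cr
  P6: Hn <- Uv <- Nm -> Zf <- Ff -> Cr
  P7: Hn <- Uv <- Nm -> Cr
  P8: Hn <- Uv <- Ek -> Cr
That exhausts the simple backdoor paths. Count: 8.

8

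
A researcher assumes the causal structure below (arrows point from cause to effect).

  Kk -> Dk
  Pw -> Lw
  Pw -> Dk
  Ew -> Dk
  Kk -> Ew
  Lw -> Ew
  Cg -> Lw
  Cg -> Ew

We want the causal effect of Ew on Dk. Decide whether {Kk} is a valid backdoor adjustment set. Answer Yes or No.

Backdoor paths from Ew to Dk (paths whose first edge points into Ew):
  P1: Ew <- Cg -> Lw <- Pw -> Dk
  P2: Ew <- Lw <- Pw -> Dk
  P3: Ew <- Kk -> Dk
Condition 1 (no descendant of Ew in the set): holds — descendants of Ew are {Dk}; none are in {Kk}.
Condition 2 (every backdoor path blocked by {Kk}):
  P1: blocked at collider Lw (neither it nor any descendant is in the conditioning set).
  P2: open — no interior node is in the conditioning set.
  P3: blocked at fork node Kk ∈ conditioning set.
{Kk} does not satisfy the backdoor criterion.

No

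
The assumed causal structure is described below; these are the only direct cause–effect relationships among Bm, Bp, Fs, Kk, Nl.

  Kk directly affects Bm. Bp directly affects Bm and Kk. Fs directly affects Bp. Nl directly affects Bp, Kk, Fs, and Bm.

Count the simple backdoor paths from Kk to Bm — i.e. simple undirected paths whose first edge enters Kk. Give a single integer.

A backdoor path from Kk to Bm is any simple undirected path whose first edge points into Kk (i.e. leaves Kk via a parent).
Parents of Kk: {Bp, Nl}.
Enumerating:
  P1: Kk <- Nl -> Fs -> Bp -> Bm
  P2: Kk <- Nl -> Bp -> Bm
  P3: Kk <- Nl -> Bm
  P4: Kk <- Bp <- Nl -> Bm
  P5: Kk <- Bp <- Fs <- Nl -> Bm
  P6: Kk <- Bp -> Bm
That exhausts the simple backdoor paths. Count: 6.

6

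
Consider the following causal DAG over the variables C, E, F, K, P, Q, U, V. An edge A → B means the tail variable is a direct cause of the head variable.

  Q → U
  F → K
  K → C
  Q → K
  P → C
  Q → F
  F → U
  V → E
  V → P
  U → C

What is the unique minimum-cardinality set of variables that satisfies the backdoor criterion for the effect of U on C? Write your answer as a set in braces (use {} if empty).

Variables eligible for adjustment (non-descendants of U, excluding U and C): {E, F, K, P, Q, V}.
Backdoor paths from U to C:
  P1: U <- Q -> F -> K -> C
  P2: U <- Q -> K -> C
  P3: U <- F <- Q -> K -> C
  P4: U <- F -> K -> C
The empty set is not sufficient: P1 (U <- Q -> F -> K -> C) has no collider blocking it and no conditioned non-collider, so it is open.
Try {K}:
  P1: blocked at chain node K ∈ conditioning set.
  P2: blocked at chain node K ∈ conditioning set.
  P3: blocked at chain node K ∈ conditioning set.
  P4: blocked at chain node K ∈ conditioning set.
{K} contains no descendant of U and blocks every backdoor path.
No other singleton works — e.g. {Q} leaves P4 open — so {K} is the unique smallest valid adjustment set.

{K}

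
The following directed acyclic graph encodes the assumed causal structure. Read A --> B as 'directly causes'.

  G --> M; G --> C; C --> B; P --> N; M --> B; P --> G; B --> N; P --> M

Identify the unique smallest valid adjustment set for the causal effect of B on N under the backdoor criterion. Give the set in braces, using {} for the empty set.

{P}

Variables eligible for adjustment (non-descendants of B, excluding B and N): {C, G, M, P}.
Backdoor paths from B to N:
  P1: B <- M <- P -> N
  P2: B <- M <- G <- P -> N
  P3: B <- C <- G <- P -> N
  P4: B <- C <- G -> M <- P -> N
The empty set is not sufficient: P1 (B <- M <- P -> N) has no collider blocking it and no conditioned non-collider, so it is open.
Try {P}:
  P1: blocked at fork node P ∈ conditioning set.
  P2: blocked at fork node P ∈ conditioning set.
  P3: blocked at fork node P ∈ conditioning set.
  P4: blocked at collider M (neither it nor any descendant is in the conditioning set).
{P} contains no descendant of B and blocks every backdoor path.
No other singleton works — e.g. {G} leaves P1 open — so {P} is the unique smallest valid adjustment set.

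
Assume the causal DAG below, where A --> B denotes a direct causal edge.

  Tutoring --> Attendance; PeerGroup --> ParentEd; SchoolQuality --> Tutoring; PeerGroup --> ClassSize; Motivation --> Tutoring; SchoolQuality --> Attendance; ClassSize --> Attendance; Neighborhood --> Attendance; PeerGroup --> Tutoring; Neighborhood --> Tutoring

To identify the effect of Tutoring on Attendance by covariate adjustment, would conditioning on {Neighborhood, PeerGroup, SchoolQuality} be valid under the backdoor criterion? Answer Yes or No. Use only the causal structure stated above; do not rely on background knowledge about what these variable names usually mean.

Yes

Backdoor paths from Tutoring to Attendance (paths whose first edge points into Tutoring):
  P1: Tutoring <- Neighborhood -> Attendance
  P2: Tutoring <- PeerGroup -> ClassSize -> Attendance
  P3: Tutoring <- SchoolQuality -> Attendance
Condition 1 (no descendant of Tutoring in the set): holds — descendants of Tutoring are {Attendance}; none are in {Neighborhood, PeerGroup, SchoolQuality}.
Condition 2 (every backdoor path blocked by {Neighborhood, PeerGroup, SchoolQuality}):
  P1: blocked at fork node Neighborhood ∈ conditioning set.
  P2: blocked at fork node PeerGroup ∈ conditioning set.
  P3: blocked at fork node SchoolQuality ∈ conditioning set.
{Neighborhood, PeerGroup, SchoolQuality} satisfies the backdoor criterion.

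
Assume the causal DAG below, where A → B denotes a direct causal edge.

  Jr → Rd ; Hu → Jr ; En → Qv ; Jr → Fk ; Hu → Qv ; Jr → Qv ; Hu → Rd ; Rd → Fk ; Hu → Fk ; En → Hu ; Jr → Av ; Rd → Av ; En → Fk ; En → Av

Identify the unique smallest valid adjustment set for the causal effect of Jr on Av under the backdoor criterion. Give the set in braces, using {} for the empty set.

{Hu}

Variables eligible for adjustment (non-descendants of Jr, excluding Jr and Av): {En, Hu}.
Backdoor paths from Jr to Av:
  P1: Jr <- Hu <- En -> Av
  P2: Jr <- Hu <- En -> Fk <- Rd -> Av
  P3: Jr <- Hu -> Rd -> Av
  P4: Jr <- Hu -> Rd -> Fk <- En -> Av
  P5: Jr <- Hu -> Fk <- En -> Av
  P6: Jr <- Hu -> Fk <- Rd -> Av
  P7: Jr <- Hu -> Qv <- En -> Av
  P8: Jr <- Hu -> Qv <- En -> Fk <- Rd -> Av
The empty set is not sufficient: P1 (Jr <- Hu <- En -> Av) has no collider blocking it and no conditioned non-collider, so it is open.
Try {Hu}:
  P1: blocked at chain node Hu ∈ conditioning set.
  P2: blocked at chain node Hu ∈ conditioning set.
  P3: blocked at fork node Hu ∈ conditioning set.
  P4: blocked at fork node Hu ∈ conditioning set.
  P5: blocked at fork node Hu ∈ conditioning set.
  P6: blocked at fork node Hu ∈ conditioning set.
  P7: blocked at fork node Hu ∈ conditioning set.
  P8: blocked at fork node Hu ∈ conditioning set.
{Hu} contains no descendant of Jr and blocks every backdoor path.
No other singleton works — e.g. {En} leaves P3 open — so {Hu} is the unique smallest valid adjustment set.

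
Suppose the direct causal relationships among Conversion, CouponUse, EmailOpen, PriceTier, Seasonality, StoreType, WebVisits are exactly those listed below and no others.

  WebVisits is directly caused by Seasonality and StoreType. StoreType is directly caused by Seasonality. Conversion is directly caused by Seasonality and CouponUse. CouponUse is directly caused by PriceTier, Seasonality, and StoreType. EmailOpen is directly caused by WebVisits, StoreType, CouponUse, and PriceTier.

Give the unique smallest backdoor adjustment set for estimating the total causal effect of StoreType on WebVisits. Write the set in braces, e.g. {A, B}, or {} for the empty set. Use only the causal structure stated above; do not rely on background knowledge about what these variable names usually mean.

Variables eligible for adjustment (non-descendants of StoreType, excluding StoreType and WebVisits): {PriceTier, Seasonality}.
Backdoor paths from StoreType to WebVisits:
  P1: StoreType <- Seasonality -> WebVisits
  P2: StoreType <- Seasonality -> CouponUse <- PriceTier -> EmailOpen <- WebVisits
  P3: StoreType <- Seasonality -> CouponUse -> EmailOpen <- WebVisits
  P4: StoreType <- Seasonality -> Conversion <- CouponUse <- PriceTier -> EmailOpen <- WebVisits
  P5: StoreType <- Seasonality -> Conversion <- CouponUse -> EmailOpen <- WebVisits
The empty set is not sufficient: P1 (StoreType <- Seasonality -> WebVisits) has no collider blocking it and no conditioned non-collider, so it is open.
Try {Seasonality}:
  P1: blocked at fork node Seasonality ∈ conditioning set.
  P2: blocked at fork node Seasonality ∈ conditioning set.
  P3: blocked at fork node Seasonality ∈ conditioning set.
  P4: blocked at fork node Seasonality ∈ conditioning set.
  P5: blocked at fork node Seasonality ∈ conditioning set.
{Seasonality} contains no descendant of StoreType and blocks every backdoor path.
No other singleton works — e.g. {PriceTier} leaves P1 open — so {Seasonality} is the unique smallest valid adjustment set.

{Seasonality}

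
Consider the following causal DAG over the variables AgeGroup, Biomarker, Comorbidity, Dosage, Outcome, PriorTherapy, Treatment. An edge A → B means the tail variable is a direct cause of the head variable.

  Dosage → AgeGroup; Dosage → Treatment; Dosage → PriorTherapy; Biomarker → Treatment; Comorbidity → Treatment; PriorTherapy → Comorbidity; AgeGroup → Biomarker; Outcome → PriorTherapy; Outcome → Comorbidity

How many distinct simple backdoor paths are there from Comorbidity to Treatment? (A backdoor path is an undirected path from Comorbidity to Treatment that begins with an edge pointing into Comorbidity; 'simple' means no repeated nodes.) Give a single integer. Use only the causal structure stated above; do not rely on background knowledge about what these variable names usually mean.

A backdoor path from Comorbidity to Treatment is any simple undirected path whose first edge points into Comorbidity (i.e. leaves Comorbidity via a parent).
Parents of Comorbidity: {Outcome, PriorTherapy}.
Enumerating:
  P1: Comorbidity <- Outcome -> PriorTherapy <- Dosage -> AgeGroup -> Biomarker -> Treatment
  P2: Comorbidity <- Outcome -> PriorTherapy <- Dosage -> Treatment
  P3: Comorbidity <- PriorTherapy <- Dosage -> AgeGroup -> Biomarker -> Treatment
  P4: Comorbidity <- PriorTherapy <- Dosage -> Treatment
That exhausts the simple backdoor paths. Count: 4.

4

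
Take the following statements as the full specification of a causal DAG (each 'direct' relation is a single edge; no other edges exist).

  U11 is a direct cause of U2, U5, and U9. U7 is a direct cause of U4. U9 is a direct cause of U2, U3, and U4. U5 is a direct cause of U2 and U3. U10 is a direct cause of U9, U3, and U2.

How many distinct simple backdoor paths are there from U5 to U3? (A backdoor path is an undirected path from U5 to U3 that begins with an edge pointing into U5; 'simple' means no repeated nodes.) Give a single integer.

A backdoor path from U5 to U3 is any simple undirected path whose first edge points into U5 (i.e. leaves U5 via a parent).
Parents of U5: {U11}.
Enumerating:
  P1: U5 <- U11 -> U9 <- U10 -> U3
  P2: U5 <- U11 -> U9 -> U2 <- U10 -> U3
  P3: U5 <- U11 -> U9 -> U3
  P4: U5 <- U11 -> U2 <- U10 -> U9 -> U3
  P5: U5 <- U11 -> U2 <- U10 -> U3
  P6: U5 <- U11 -> U2 <- U9 <- U10 -> U3
  P7: U5 <- U11 -> U2 <- U9 -> U3
That exhausts the simple backdoor paths. Count: 7.

7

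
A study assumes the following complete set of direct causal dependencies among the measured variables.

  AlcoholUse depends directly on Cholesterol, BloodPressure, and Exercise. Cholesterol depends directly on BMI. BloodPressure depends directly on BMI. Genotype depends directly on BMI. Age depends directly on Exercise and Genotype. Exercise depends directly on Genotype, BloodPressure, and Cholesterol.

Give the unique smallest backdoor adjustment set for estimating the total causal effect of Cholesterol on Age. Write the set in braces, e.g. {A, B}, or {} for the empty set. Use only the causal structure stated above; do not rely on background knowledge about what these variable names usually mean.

Variables eligible for adjustment (non-descendants of Cholesterol, excluding Cholesterol and Age): {BMI, BloodPressure, Genotype}.
Backdoor paths from Cholesterol to Age:
  P1: Cholesterol <- BMI -> BloodPressure -> Exercise <- Genotype -> Age
  P2: Cholesterol <- BMI -> BloodPressure -> Exercise -> Age
  P3: Cholesterol <- BMI -> BloodPressure -> AlcoholUse <- Exercise <- Genotype -> Age
  P4: Cholesterol <- BMI -> BloodPressure -> AlcoholUse <- Exercise -> Age
  P5: Cholesterol <- BMI -> Genotype -> Exercise -> Age
  P6: Cholesterol <- BMI -> Genotype -> Age
The empty set is not sufficient: P2 (Cholesterol <- BMI -> BloodPressure -> Exercise -> Age) has no collider blocking it and no conditioned non-collider, so it is open.
Try {BMI}:
  P1: blocked at fork node BMI ∈ conditioning set.
  P2: blocked at fork node BMI ∈ conditioning set.
  P3: blocked at fork node BMI ∈ conditioning set.
  P4: blocked at fork node BMI ∈ conditioning set.
  P5: blocked at fork node BMI ∈ conditioning set.
  P6: blocked at fork node BMI ∈ conditioning set.
{BMI} contains no descendant of Cholesterol and blocks every backdoor path.
No other singleton works — e.g. {BloodPressure} leaves P5 open — so {BMI} is the unique smallest valid adjustment set.

{BMI}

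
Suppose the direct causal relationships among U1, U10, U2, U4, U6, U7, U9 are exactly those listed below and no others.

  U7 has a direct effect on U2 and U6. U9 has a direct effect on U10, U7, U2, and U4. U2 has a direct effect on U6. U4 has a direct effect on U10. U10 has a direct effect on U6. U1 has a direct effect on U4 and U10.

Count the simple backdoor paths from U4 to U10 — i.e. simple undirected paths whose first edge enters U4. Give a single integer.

A backdoor path from U4 to U10 is any simple undirected path whose first edge points into U4 (i.e. leaves U4 via a parent).
Parents of U4: {U1, U9}.
Enumerating:
  P1: U4 <- U1 -> U10
  P2: U4 <- U9 -> U10
  P3: U4 <- U9 -> U7 -> U2 -> U6 <- U10
  P4: U4 <- U9 -> U7 -> U6 <- U10
  P5: U4 <- U9 -> U2 <- U7 -> U6 <- U10
  P6: U4 <- U9 -> U2 -> U6 <- U10
That exhausts the simple backdoor paths. Count: 6.

6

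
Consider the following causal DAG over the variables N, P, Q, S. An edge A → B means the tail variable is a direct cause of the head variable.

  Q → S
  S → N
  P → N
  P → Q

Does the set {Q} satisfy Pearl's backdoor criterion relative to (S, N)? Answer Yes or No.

Yes

Backdoor paths from S to N (paths whose first edge points into S):
  P1: S <- Q <- P -> N
Condition 1 (no descendant of S in the set): holds — descendants of S are {N}; none are in {Q}.
Condition 2 (every backdoor path blocked by {Q}):
  P1: blocked at chain node Q ∈ conditioning set.
{Q} satisfies the backdoor criterion.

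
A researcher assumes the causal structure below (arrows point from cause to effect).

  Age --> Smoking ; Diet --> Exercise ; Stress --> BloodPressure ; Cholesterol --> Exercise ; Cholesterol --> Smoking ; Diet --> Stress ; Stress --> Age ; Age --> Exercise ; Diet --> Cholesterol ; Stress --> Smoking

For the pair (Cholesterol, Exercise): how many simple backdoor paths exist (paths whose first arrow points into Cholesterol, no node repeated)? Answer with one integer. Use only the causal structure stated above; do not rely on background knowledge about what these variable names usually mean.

A backdoor path from Cholesterol to Exercise is any simple undirected path whose first edge points into Cholesterol (i.e. leaves Cholesterol via a parent).
Parents of Cholesterol: {Diet}.
Enumerating:
  P1: Cholesterol <- Diet -> Stress -> Age -> Exercise
  P2: Cholesterol <- Diet -> Stress -> Smoking <- Age -> Exercise
  P3: Cholesterol <- Diet -> Exercise
That exhausts the simple backdoor paths. Count: 3.

3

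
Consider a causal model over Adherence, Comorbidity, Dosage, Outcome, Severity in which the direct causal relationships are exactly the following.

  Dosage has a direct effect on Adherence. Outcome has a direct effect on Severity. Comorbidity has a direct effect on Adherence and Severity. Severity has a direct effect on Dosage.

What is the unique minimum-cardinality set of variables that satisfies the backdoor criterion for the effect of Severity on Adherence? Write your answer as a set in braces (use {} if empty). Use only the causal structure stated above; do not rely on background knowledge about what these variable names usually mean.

Variables eligible for adjustment (non-descendants of Severity, excluding Severity and Adherence): {Comorbidity, Outcome}.
Backdoor paths from Severity to Adherence:
  P1: Severity <- Comorbidity -> Adherence
The empty set is not sufficient: P1 (Severity <- Comorbidity -> Adherence) has no collider blocking it and no conditioned non-collider, so it is open.
Try {Comorbidity}:
  P1: blocked at fork node Comorbidity ∈ conditioning set.
{Comorbidity} contains no descendant of Severity and blocks every backdoor path.
No other singleton works — e.g. {Outcome} leaves P1 open — so {Comorbidity} is the unique smallest valid adjustment set.

{Comorbidity}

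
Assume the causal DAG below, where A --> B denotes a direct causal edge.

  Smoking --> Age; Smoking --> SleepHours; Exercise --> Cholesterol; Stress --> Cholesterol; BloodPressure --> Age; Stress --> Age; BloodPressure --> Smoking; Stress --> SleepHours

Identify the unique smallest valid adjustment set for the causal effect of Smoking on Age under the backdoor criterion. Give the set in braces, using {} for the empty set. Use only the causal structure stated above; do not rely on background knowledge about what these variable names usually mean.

{BloodPressure}

Variables eligible for adjustment (non-descendants of Smoking, excluding Smoking and Age): {BloodPressure, Cholesterol, Exercise, Stress}.
Backdoor paths from Smoking to Age:
  P1: Smoking <- BloodPressure -> Age
The empty set is not sufficient: P1 (Smoking <- BloodPressure -> Age) has no collider blocking it and no conditioned non-collider, so it is open.
Try {BloodPressure}:
  P1: blocked at fork node BloodPressure ∈ conditioning set.
{BloodPressure} contains no descendant of Smoking and blocks every backdoor path.
No other singleton works — e.g. {Exercise} leaves P1 open — so {BloodPressure} is the unique smallest valid adjustment set.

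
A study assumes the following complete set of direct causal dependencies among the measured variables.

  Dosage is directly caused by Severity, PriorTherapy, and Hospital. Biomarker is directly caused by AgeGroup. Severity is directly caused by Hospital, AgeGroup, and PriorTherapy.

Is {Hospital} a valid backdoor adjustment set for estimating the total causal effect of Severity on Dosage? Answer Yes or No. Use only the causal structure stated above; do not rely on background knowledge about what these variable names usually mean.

Backdoor paths from Severity to Dosage (paths whose first edge points into Severity):
  P1: Severity <- Hospital -> Dosage
  P2: Severity <- PriorTherapy -> Dosage
Condition 1 (no descendant of Severity in the set): holds — descendants of Severity are {Dosage}; none are in {Hospital}.
Condition 2 (every backdoor path blocked by {Hospital}):
  P1: blocked at fork node Hospital ∈ conditioning set.
  P2: open — no interior node is in the conditioning set.
{Hospital} does not satisfy the backdoor criterion.

No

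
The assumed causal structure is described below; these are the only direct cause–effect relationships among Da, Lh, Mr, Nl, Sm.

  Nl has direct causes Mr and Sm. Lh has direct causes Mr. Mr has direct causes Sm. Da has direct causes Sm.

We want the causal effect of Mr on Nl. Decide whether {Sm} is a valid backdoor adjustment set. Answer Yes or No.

Yes

Backdoor paths from Mr to Nl (paths whose first edge points into Mr):
  P1: Mr <- Sm -> Nl
Condition 1 (no descendant of Mr in the set): holds — descendants of Mr are {Lh, Nl}; none are in {Sm}.
Condition 2 (every backdoor path blocked by {Sm}):
  P1: blocked at fork node Sm ∈ conditioning set.
{Sm} satisfies the backdoor criterion.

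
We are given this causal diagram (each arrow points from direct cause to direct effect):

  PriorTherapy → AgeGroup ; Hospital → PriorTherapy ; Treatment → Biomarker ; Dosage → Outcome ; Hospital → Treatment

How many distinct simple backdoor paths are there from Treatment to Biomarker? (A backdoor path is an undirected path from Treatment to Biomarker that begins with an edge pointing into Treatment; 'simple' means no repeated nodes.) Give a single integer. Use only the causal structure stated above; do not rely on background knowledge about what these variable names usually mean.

A backdoor path from Treatment to Biomarker is any simple undirected path whose first edge points into Treatment (i.e. leaves Treatment via a parent).
Parents of Treatment: {Hospital}.
No simple path from any parent of Treatment reaches Biomarker without revisiting Treatment, so there are no backdoor paths.

0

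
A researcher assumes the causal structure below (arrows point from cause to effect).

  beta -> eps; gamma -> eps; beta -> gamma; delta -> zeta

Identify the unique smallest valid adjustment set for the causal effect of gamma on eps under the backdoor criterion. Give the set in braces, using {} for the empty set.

Variables eligible for adjustment (non-descendants of gamma, excluding gamma and eps): {beta, delta, zeta}.
Backdoor paths from gamma to eps:
  P1: gamma <- beta -> eps
The empty set is not sufficient: P1 (gamma <- beta -> eps) has no collider blocking it and no conditioned non-collider, so it is open.
Try {beta}:
  P1: blocked at fork node beta ∈ conditioning set.
{beta} contains no descendant of gamma and blocks every backdoor path.
No other singleton works — e.g. {delta} leaves P1 open — so {beta} is the unique smallest valid adjustment set.

{beta}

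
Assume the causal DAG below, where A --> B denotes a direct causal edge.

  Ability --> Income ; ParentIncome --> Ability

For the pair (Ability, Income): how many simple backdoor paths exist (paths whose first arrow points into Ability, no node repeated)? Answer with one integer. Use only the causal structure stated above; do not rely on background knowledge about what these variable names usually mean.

A backdoor path from Ability to Income is any simple undirected path whose first edge points into Ability (i.e. leaves Ability via a parent).
Parents of Ability: {ParentIncome}.
No simple path from any parent of Ability reaches Income without revisiting Ability, so there are no backdoor paths.

0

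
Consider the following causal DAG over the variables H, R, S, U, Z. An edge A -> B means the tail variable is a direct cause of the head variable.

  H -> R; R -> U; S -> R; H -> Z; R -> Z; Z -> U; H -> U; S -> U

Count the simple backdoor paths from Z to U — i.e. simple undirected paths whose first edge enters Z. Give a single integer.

6

A backdoor path from Z to U is any simple undirected path whose first edge points into Z (i.e. leaves Z via a parent).
Parents of Z: {H, R}.
Enumerating:
  P1: Z <- H -> R <- S -> U
  P2: Z <- H -> R -> U
  P3: Z <- H -> U
  P4: Z <- R <- S -> U
  P5: Z <- R <- H -> U
  P6: Z <- R -> U
That exhausts the simple backdoor paths. Count: 6.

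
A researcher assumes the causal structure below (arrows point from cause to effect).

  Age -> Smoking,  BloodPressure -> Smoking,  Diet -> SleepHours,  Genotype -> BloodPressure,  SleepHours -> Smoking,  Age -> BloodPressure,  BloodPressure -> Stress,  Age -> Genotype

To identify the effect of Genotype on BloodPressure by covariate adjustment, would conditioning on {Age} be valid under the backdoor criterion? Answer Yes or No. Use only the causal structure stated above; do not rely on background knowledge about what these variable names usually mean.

Backdoor paths from Genotype to BloodPressure (paths whose first edge points into Genotype):
  P1: Genotype <- Age -> BloodPressure
  P2: Genotype <- Age -> Smoking <- BloodPressure
Condition 1 (no descendant of Genotype in the set): holds — descendants of Genotype are {BloodPressure, Smoking, Stress}; none are in {Age}.
Condition 2 (every backdoor path blocked by {Age}):
  P1: blocked at fork node Age ∈ conditioning set.
  P2: blocked at fork node Age ∈ conditioning set.
{Age} satisfies the backdoor criterion.

Yes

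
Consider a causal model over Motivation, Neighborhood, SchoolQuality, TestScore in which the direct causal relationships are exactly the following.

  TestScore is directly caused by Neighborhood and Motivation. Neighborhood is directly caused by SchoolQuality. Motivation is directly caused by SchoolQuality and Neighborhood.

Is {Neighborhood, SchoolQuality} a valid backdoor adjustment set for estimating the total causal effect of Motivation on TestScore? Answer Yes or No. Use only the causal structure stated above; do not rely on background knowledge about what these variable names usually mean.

Yes

Backdoor paths from Motivation to TestScore (paths whose first edge points into Motivation):
  P1: Motivation <- SchoolQuality -> Neighborhood -> TestScore
  P2: Motivation <- Neighborhood -> TestScore
Condition 1 (no descendant of Motivation in the set): holds — descendants of Motivation are {TestScore}; none are in {Neighborhood, SchoolQuality}.
Condition 2 (every backdoor path blocked by {Neighborhood, SchoolQuality}):
  P1: blocked at fork node SchoolQuality ∈ conditioning set.
  P2: blocked at fork node Neighborhood ∈ conditioning set.
{Neighborhood, SchoolQuality} satisfies the backdoor criterion.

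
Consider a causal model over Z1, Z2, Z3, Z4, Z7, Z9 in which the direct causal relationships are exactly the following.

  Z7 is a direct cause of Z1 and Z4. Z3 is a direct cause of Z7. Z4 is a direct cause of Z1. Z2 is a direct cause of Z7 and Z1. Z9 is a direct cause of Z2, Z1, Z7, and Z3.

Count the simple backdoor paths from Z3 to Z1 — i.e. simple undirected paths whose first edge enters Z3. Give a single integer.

7

A backdoor path from Z3 to Z1 is any simple undirected path whose first edge points into Z3 (i.e. leaves Z3 via a parent).
Parents of Z3: {Z9}.
Enumerating:
  P1: Z3 <- Z9 -> Z2 -> Z7 -> Z4 -> Z1
  P2: Z3 <- Z9 -> Z2 -> Z7 -> Z1
  P3: Z3 <- Z9 -> Z2 -> Z1
  P4: Z3 <- Z9 -> Z7 <- Z2 -> Z1
  P5: Z3 <- Z9 -> Z7 -> Z4 -> Z1
  P6: Z3 <- Z9 -> Z7 -> Z1
  P7: Z3 <- Z9 -> Z1
That exhausts the simple backdoor paths. Count: 7.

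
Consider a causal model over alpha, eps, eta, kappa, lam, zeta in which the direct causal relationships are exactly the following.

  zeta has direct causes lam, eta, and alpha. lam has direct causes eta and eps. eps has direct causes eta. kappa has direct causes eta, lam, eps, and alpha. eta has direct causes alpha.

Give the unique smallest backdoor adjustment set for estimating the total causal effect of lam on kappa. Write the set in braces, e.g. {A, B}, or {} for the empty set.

Variables eligible for adjustment (non-descendants of lam, excluding lam and kappa): {alpha, eps, eta}.
Backdoor paths from lam to kappa:
  P1: lam <- eta <- alpha -> kappa
  P2: lam <- eta -> eps -> kappa
  P3: lam <- eta -> zeta <- alpha -> kappa
  P4: lam <- eta -> kappa
  P5: lam <- eps <- eta <- alpha -> kappa
  P6: lam <- eps <- eta -> zeta <- alpha -> kappa
  P7: lam <- eps <- eta -> kappa
  P8: lam <- eps -> kappa
The empty set is not sufficient: P1 (lam <- eta <- alpha -> kappa) has no collider blocking it and no conditioned non-collider, so it is open.
Try {eps, eta}:
  P1: blocked at chain node eta ∈ conditioning set.
  P2: blocked at fork node eta ∈ conditioning set.
  P3: blocked at fork node eta ∈ conditioning set.
  P4: blocked at fork node eta ∈ conditioning set.
  P5: blocked at chain node eps ∈ conditioning set.
  P6: blocked at chain node eps ∈ conditioning set.
  P7: blocked at chain node eps ∈ conditioning set.
  P8: blocked at fork node eps ∈ conditioning set.
{eps, eta} contains no descendant of lam and blocks every backdoor path.
Every element of {eps, eta} is needed (dropping eps leaves P8 open; dropping eta leaves P1 open), so no proper subset is valid.
Among all size-2 subsets of the eligible variables, only {eps, eta} blocks every backdoor path, so it is the unique smallest valid adjustment set.

{eps, eta}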